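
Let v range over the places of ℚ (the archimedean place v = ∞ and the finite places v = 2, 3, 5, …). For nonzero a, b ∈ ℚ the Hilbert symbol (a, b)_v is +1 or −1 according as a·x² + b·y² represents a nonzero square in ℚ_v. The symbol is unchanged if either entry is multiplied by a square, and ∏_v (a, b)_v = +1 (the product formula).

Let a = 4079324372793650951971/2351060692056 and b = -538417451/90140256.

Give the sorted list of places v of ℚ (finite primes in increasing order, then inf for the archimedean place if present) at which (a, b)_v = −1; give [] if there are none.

[3, 7, 11, 13, 23, 37]

Mod squares: a ≡ 5111106, b ≡ -31746. Check v ∈ {∞, 2, 3, 7, 11, 13, 17, 19, 23, 29, 37, 41}.
v=29: a=29^2·(≡7), b=29^2·(≡4) mod 29; (7|29)=+1, (4|29)=+1; (−1)^{2·2·14}·(+1)^2·(+1)^2 = +1.
v=41: a=41^2·(≡36), b=41^0·(≡29) mod 41; (36|41)=+1, (29|41)=-1; (−1)^{2·0·20}·(+1)^0·(-1)^2 = +1.
v=37: a=37^3·(≡6), b=37^1·(≡11) mod 37; (6|37)=-1, (11|37)=+1; (−1)^{3·1·18}·(-1)^1·(+1)^3 = -1.
v=7: a=7^1·(≡4), b=7^0·(≡3) mod 7; (4|7)=+1, (3|7)=-1; (−1)^{1·0·3}·(+1)^0·(-1)^1 = -1.
v=17: a=17^-4·(≡11), b=17^-2·(≡11) mod 17; (11|17)=-1, (11|17)=-1; (−1)^{-4·-2·8}·(-1)^-2·(-1)^-4 = +1.
v=11: a=11^5·(≡2), b=11^3·(≡6) mod 11; (2|11)=-1, (6|11)=-1; (−1)^{5·3·5}·(-1)^3·(-1)^5 = -1.
v=13: a=13^3·(≡9), b=13^1·(≡7) mod 13; (9|13)=+1, (7|13)=-1; (−1)^{3·1·6}·(+1)^1·(-1)^3 = -1.
v=19: a=19^-4·(≡5), b=19^-2·(≡15) mod 19; (5|19)=+1, (15|19)=-1; (−1)^{-4·-2·9}·(+1)^-2·(-1)^-4 = +1.
v=3: a=3^-3·(≡2), b=3^-3·(≡2) mod 3; (2|3)=-1, (2|3)=-1; (−1)^{-3·-3·1}·(-1)^-3·(-1)^-3 = -1.
v=23: a=23^1·(≡14), b=23^0·(≡17) mod 23; (14|23)=-1, (17|23)=-1; (−1)^{1·0·11}·(-1)^0·(-1)^1 = -1.
v=2: v_2(a)=-3, v_2(b)=-5; units ≡ 1, 7 (mod 8); ε·ε+αω+βω = 0·1+-3·0+-5·0 ≡ 0  ⇒  (a,b)_2 = +1.
v=∞: 5111106 > 0 and -31746 < 0  ⇒  (a,b)_∞ = +1.
|Ram(5111106, -31746)| = 6, even; anisotropic at {3, 7, 11, 13, 23, 37}.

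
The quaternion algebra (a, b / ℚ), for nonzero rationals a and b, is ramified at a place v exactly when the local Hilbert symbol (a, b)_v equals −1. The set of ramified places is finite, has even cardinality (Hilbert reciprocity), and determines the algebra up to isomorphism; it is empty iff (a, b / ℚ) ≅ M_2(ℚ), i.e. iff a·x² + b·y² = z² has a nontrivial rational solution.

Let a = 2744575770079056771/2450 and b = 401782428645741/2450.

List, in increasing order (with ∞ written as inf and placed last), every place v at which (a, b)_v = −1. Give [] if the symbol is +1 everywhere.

Mod squares: a ≡ 954822, b ≡ 1258. Check v ∈ {∞, 2, 3, 5, 7, 11, 13, 17, 23, 37}.
v=3: a=3^13·(≡1), b=3^10·(≡1) mod 3; (1|3)=+1, (1|3)=+1; (−1)^{13·10·1}·(+1)^10·(+1)^13 = +1.
v=5: a=5^-2·(≡2), b=5^-2·(≡2) mod 5; (2|5)=-1, (2|5)=-1; (−1)^{-2·-2·2}·(-1)^-2·(-1)^-2 = +1.
v=7: a=7^-2·(≡4), b=7^-2·(≡3) mod 7; (4|7)=+1, (3|7)=-1; (−1)^{-2·-2·3}·(+1)^-2·(-1)^-2 = +1.
v=∞: 954822 > 0 and 1258 > 0  ⇒  (a,b)_∞ = +1.
v=23: a=23^3·(≡17), b=23^2·(≡3) mod 23; (17|23)=-1, (3|23)=+1; (−1)^{3·2·11}·(-1)^2·(+1)^3 = +1.
v=17: a=17^1·(≡8), b=17^1·(≡3) mod 17; (8|17)=+1, (3|17)=-1; (−1)^{1·1·8}·(+1)^1·(-1)^1 = -1.
v=37: a=37^1·(≡22), b=37^1·(≡9) mod 37; (22|37)=-1, (9|37)=+1; (−1)^{1·1·18}·(-1)^1·(+1)^1 = -1.
v=13: a=13^2·(≡7), b=13^2·(≡12) mod 13; (7|13)=-1, (12|13)=+1; (−1)^{2·2·6}·(-1)^2·(+1)^2 = +1.
v=2: v_2(a)=-1, v_2(b)=-1; units ≡ 3, 5 (mod 8); ε·ε+αω+βω = 1·0+-1·1+-1·1 ≡ 0  ⇒  (a,b)_2 = +1.
v=11: a=11^3·(≡5), b=11^2·(≡1) mod 11; (5|11)=+1, (1|11)=+1; (−1)^{3·2·5}·(+1)^2·(+1)^3 = +1.
(954822, 1258 / ℚ) ramifies at {17, 37}: a division algebra.

[17, 37]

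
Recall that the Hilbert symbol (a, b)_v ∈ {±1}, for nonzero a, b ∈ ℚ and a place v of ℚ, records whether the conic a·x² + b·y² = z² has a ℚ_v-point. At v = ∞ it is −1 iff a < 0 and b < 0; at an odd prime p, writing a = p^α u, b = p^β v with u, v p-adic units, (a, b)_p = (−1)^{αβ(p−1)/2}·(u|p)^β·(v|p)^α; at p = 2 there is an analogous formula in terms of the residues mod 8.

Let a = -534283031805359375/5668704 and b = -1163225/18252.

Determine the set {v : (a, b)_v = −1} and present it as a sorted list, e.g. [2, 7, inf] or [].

[2, inf]

(a, b) ≡ (-8778, -483) mod (ℚ^×)²; places V = {2, 3, 5, 7, 11, 13, 17, 19, 23, ∞}.
(a,b)_17: α=4, u≡3; β=2, v≡5 (mod 17); (3|17)=-1, (5|17)=-1; sign (−1)^0·-1^2·-1^4 = +1.
(a,b)_19: α=1, u≡13; β=0, v≡1 (mod 19); (13|19)=-1, (1|19)=+1; sign (−1)^0·-1^0·+1^1 = +1.
(a,b)_11: α=1, u≡4; β=0, v≡1 (mod 11); (4|11)=+1, (1|11)=+1; sign (−1)^0·+1^0·+1^1 = +1.
(a,b)_3: α=-11, u≡2; β=-3, v≡1 (mod 3); (2|3)=-1, (1|3)=+1; sign (−1)^1·-1^-3·+1^-11 = +1.
(a,b)_∞: sgn(-8778)=−, sgn(-483)=−, so -1.
(a,b)_13: α=0, u≡10; β=-2, v≡7 (mod 13); (10|13)=+1, (7|13)=-1; sign (−1)^0·+1^-2·-1^0 = +1.
(a,b)_7: α=1, u≡6; β=1, v≡4 (mod 7); (6|7)=-1, (4|7)=+1; sign (−1)^1·-1^1·+1^1 = +1.
(a,b)_5: α=6, u≡3; β=2, v≡3 (mod 5); (3|5)=-1, (3|5)=-1; sign (−1)^0·-1^2·-1^6 = +1.
(a,b)_23: α=4, u≡18; β=1, v≡9 (mod 23); (18|23)=+1, (9|23)=+1; sign (−1)^0·+1^1·+1^4 = +1.
(a,b)_2: α=-5, β=-2; u≡3, v≡5 (mod 8); ε(u)ε(v)=1·0, αω(v)=-5·1, βω(u)=-2·1; sum ≡ 1  ⇒  -1.
(-8778, -483 / ℚ) ramifies at {2, ∞}: a division algebra.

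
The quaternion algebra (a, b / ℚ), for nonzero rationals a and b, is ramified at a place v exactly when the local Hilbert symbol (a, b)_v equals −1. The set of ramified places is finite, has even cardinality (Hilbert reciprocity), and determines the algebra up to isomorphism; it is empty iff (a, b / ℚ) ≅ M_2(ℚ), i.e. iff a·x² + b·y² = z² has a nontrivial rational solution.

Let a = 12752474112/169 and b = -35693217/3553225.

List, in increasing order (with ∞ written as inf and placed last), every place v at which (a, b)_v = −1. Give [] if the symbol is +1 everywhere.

[17, 19]

(a, b) ≡ (133, -17) mod (ℚ^×)²; places V = {2, 3, 5, 7, 13, 17, 19, 23, 29, ∞}.
(a,b)_13: α=-2, u≡1; β=-2, v≡3 (mod 13); (1|13)=+1, (3|13)=+1; sign (−1)^0·+1^-2·+1^-2 = +1.
(a,b)_∞: sgn(133)=+, sgn(-17)=−, so +1.
(a,b)_23: α=0, u≡12; β=2, v≡9 (mod 23); (12|23)=+1, (9|23)=+1; sign (−1)^0·+1^2·+1^0 = +1.
(a,b)_7: α=1, u≡5; β=2, v≡2 (mod 7); (5|7)=-1, (2|7)=+1; sign (−1)^0·-1^2·+1^1 = +1.
(a,b)_3: α=4, u≡1; β=4, v≡1 (mod 3); (1|3)=+1, (1|3)=+1; sign (−1)^0·+1^4·+1^4 = +1.
(a,b)_29: α=0, u≡8; β=-2, v≡18 (mod 29); (8|29)=-1, (18|29)=-1; sign (−1)^0·-1^-2·-1^0 = +1.
(a,b)_17: α=2, u≡12; β=1, v≡13 (mod 17); (12|17)=-1, (13|17)=+1; sign (−1)^0·-1^1·+1^2 = -1.
(a,b)_5: α=0, u≡3; β=-2, v≡2 (mod 5); (3|5)=-1, (2|5)=-1; sign (−1)^0·-1^-2·-1^0 = +1.
(a,b)_2: α=12, β=0; u≡5, v≡7 (mod 8); ε(u)ε(v)=0·1, αω(v)=12·0, βω(u)=0·1; sum ≡ 0  ⇒  +1.
(a,b)_19: α=1, u≡9; β=0, v≡15 (mod 19); (9|19)=+1, (15|19)=-1; sign (−1)^0·+1^0·-1^1 = -1.
Ram(133, -17) = {17, 19}; no ℚ_17-point on the conic.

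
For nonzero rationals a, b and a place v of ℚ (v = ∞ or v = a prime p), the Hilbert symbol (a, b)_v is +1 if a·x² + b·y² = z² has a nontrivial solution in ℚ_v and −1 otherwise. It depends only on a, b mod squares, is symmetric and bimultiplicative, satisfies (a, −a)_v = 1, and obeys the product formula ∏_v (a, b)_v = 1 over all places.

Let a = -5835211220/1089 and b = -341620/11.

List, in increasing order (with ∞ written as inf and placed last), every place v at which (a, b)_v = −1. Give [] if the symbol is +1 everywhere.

[11, 19, 31, inf]

Mod squares: a ≡ -5, b ≡ -939455. Check v ∈ {∞, 2, 3, 5, 11, 19, 29, 31}.
v=19: a=19^2·(≡13), b=19^1·(≡15) mod 19; (13|19)=-1, (15|19)=-1; (−1)^{2·1·9}·(-1)^1·(-1)^2 = -1.
v=29: a=29^2·(≡22), b=29^1·(≡10) mod 29; (22|29)=+1, (10|29)=-1; (−1)^{2·1·14}·(+1)^1·(-1)^2 = +1.
v=3: a=3^-2·(≡1), b=3^0·(≡1) mod 3; (1|3)=+1, (1|3)=+1; (−1)^{-2·0·1}·(+1)^0·(+1)^-2 = +1.
v=31: a=31^2·(≡3), b=31^1·(≡24) mod 31; (3|31)=-1, (24|31)=-1; (−1)^{2·1·15}·(-1)^1·(-1)^2 = -1.
v=11: a=11^-2·(≡7), b=11^-1·(≡7) mod 11; (7|11)=-1, (7|11)=-1; (−1)^{-2·-1·5}·(-1)^-1·(-1)^-2 = -1.
v=∞: -5 < 0 and -939455 < 0  ⇒  (a,b)_∞ = -1.
v=2: v_2(a)=2, v_2(b)=2; units ≡ 3, 1 (mod 8); ε·ε+αω+βω = 1·0+2·0+2·1 ≡ 0  ⇒  (a,b)_2 = +1.
v=5: a=5^1·(≡4), b=5^1·(≡1) mod 5; (4|5)=+1, (1|5)=+1; (−1)^{1·1·2}·(+1)^1·(+1)^1 = +1.
|Ram(-5, -939455)| = 4, even; anisotropic at {11, 19, 31, ∞}.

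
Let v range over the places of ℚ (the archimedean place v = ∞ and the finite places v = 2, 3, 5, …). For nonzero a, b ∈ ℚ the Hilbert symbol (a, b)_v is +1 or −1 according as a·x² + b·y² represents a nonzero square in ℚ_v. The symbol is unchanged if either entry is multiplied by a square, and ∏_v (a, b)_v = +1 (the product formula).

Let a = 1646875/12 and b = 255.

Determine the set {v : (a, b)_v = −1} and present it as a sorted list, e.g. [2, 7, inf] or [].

Mod squares: a ≡ 7905, b ≡ 255. Check v ∈ {∞, 2, 3, 5, 17, 31}.
v=∞: 7905 > 0 and 255 > 0  ⇒  (a,b)_∞ = +1.
v=5: a=5^5·(≡1), b=5^1·(≡1) mod 5; (1|5)=+1, (1|5)=+1; (−1)^{5·1·2}·(+1)^1·(+1)^5 = +1.
v=3: a=3^-1·(≡1), b=3^1·(≡1) mod 3; (1|3)=+1, (1|3)=+1; (−1)^{-1·1·1}·(+1)^1·(+1)^-1 = -1.
v=17: a=17^1·(≡5), b=17^1·(≡15) mod 17; (5|17)=-1, (15|17)=+1; (−1)^{1·1·8}·(-1)^1·(+1)^1 = -1.
v=2: v_2(a)=-2, v_2(b)=0; units ≡ 1, 7 (mod 8); ε·ε+αω+βω = 0·1+-2·0+0·0 ≡ 0  ⇒  (a,b)_2 = +1.
v=31: a=31^1·(≡7), b=31^0·(≡7) mod 31; (7|31)=+1, (7|31)=+1; (−1)^{1·0·15}·(+1)^0·(+1)^1 = +1.
(7905, 255 / ℚ) ramifies at {3, 17}: a division algebra.

[3, 17]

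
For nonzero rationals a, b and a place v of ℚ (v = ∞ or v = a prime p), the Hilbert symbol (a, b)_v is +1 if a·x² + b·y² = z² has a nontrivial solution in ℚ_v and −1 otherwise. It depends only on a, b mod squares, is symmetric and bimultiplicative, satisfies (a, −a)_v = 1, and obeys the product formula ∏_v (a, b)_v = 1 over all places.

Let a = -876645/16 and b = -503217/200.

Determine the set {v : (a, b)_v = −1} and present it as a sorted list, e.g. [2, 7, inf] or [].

(a, b) ≡ (-805, -111826) mod (ℚ^×)²; places V = {2, 3, 5, 7, 11, 13, 17, 23, ∞}.
(a,b)_∞: sgn(-805)=−, sgn(-111826)=−, so -1.
(a,b)_13: α=0, u≡12; β=1, v≡1 (mod 13); (12|13)=+1, (1|13)=+1; sign (−1)^0·+1^1·+1^0 = +1.
(a,b)_3: α=2, u≡2; β=2, v≡2 (mod 3); (2|3)=-1, (2|3)=-1; sign (−1)^0·-1^2·-1^2 = +1.
(a,b)_2: α=-4, β=-3; u≡3, v≡7 (mod 8); ε(u)ε(v)=1·1, αω(v)=-4·0, βω(u)=-3·1; sum ≡ 0  ⇒  +1.
(a,b)_5: α=1, u≡1; β=-2, v≡1 (mod 5); (1|5)=+1, (1|5)=+1; sign (−1)^0·+1^-2·+1^1 = +1.
(a,b)_17: α=0, u≡6; β=1, v≡1 (mod 17); (6|17)=-1, (1|17)=+1; sign (−1)^0·-1^1·+1^0 = -1.
(a,b)_11: α=2, u≡3; β=1, v≡1 (mod 11); (3|11)=+1, (1|11)=+1; sign (−1)^0·+1^1·+1^2 = +1.
(a,b)_7: α=1, u≡1; β=0, v≡5 (mod 7); (1|7)=+1, (5|7)=-1; sign (−1)^0·+1^0·-1^1 = -1.
(a,b)_23: α=1, u≡17; β=1, v≡14 (mod 23); (17|23)=-1, (14|23)=-1; sign (−1)^1·-1^1·-1^1 = -1.
|Ram(-805, -111826)| = 4, even; anisotropic at {7, 17, 23, ∞}.

[7, 17, 23, inf]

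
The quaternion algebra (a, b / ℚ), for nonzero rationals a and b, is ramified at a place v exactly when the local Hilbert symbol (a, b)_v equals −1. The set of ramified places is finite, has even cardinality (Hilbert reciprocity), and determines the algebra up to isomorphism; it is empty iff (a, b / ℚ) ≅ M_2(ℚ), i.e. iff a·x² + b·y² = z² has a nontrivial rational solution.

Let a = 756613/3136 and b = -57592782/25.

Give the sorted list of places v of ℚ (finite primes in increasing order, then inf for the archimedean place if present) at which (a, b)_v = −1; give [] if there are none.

[2, 13, 23, 29]

(a, b) ≡ (37, -711022) mod (ℚ^×)²; places V = {2, 3, 5, 7, 11, 13, 23, 29, 37, 41, ∞}.
(a,b)_5: α=0, u≡3; β=-2, v≡3 (mod 5); (3|5)=-1, (3|5)=-1; sign (−1)^0·-1^-2·-1^0 = +1.
(a,b)_3: α=0, u≡1; β=4, v≡2 (mod 3); (1|3)=+1, (2|3)=-1; sign (−1)^0·+1^4·-1^0 = +1.
(a,b)_23: α=0, u≡15; β=1, v≡11 (mod 23); (15|23)=-1, (11|23)=-1; sign (−1)^0·-1^1·-1^0 = -1.
(a,b)_41: α=0, u≡2; β=1, v≡18 (mod 41); (2|41)=+1, (18|41)=+1; sign (−1)^0·+1^1·+1^0 = +1.
(a,b)_37: α=1, u≡26; β=0, v≡36 (mod 37); (26|37)=+1, (36|37)=+1; sign (−1)^0·+1^0·+1^1 = +1.
(a,b)_7: α=-2, u≡4; β=0, v≡3 (mod 7); (4|7)=+1, (3|7)=-1; sign (−1)^0·+1^0·-1^-2 = +1.
(a,b)_2: α=-6, β=1; u≡5, v≡1 (mod 8); ε(u)ε(v)=0·0, αω(v)=-6·0, βω(u)=1·1; sum ≡ 1  ⇒  -1.
(a,b)_13: α=2, u≡6; β=1, v≡9 (mod 13); (6|13)=-1, (9|13)=+1; sign (−1)^0·-1^1·+1^2 = -1.
(a,b)_∞: sgn(37)=+, sgn(-711022)=−, so +1.
(a,b)_29: α=0, u≡8; β=1, v≡24 (mod 29); (8|29)=-1, (24|29)=+1; sign (−1)^0·-1^1·+1^0 = -1.
(a,b)_11: α=2, u≡5; β=0, v≡2 (mod 11); (5|11)=+1, (2|11)=-1; sign (−1)^0·+1^0·-1^2 = +1.
Ram(37, -711022) = {2, 13, 23, 29}; no ℚ_2-point on the conic.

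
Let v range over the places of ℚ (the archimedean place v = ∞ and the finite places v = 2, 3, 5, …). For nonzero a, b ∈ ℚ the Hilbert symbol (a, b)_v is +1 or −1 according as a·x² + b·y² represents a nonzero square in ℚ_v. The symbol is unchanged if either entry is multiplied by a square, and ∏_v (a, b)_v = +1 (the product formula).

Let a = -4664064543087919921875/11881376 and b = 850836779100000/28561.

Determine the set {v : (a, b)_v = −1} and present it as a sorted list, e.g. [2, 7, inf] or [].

[2, 5, 7, 11]

(a, b) ≡ (-78, 2310) mod (ℚ^×)²; places V = {2, 3, 5, 7, 11, 13, 17, ∞}.
(a,b)_∞: sgn(-78)=−, sgn(2310)=+, so +1.
(a,b)_11: α=2, u≡2; β=1, v≡4 (mod 11); (2|11)=-1, (4|11)=+1; sign (−1)^0·-1^1·+1^2 = -1.
(a,b)_7: α=4, u≡3; β=3, v≡4 (mod 7); (3|7)=-1, (4|7)=+1; sign (−1)^0·-1^3·+1^4 = -1.
(a,b)_17: α=4, u≡10; β=4, v≡8 (mod 17); (10|17)=-1, (8|17)=+1; sign (−1)^0·-1^4·+1^4 = +1.
(a,b)_2: α=-5, β=5; u≡1, v≡3 (mod 8); ε(u)ε(v)=0·1, αω(v)=-5·1, βω(u)=5·0; sum ≡ 1  ⇒  -1.
(a,b)_5: α=10, u≡2; β=5, v≡2 (mod 5); (2|5)=-1, (2|5)=-1; sign (−1)^0·-1^5·-1^10 = -1.
(a,b)_3: α=9, u≡1; β=3, v≡2 (mod 3); (1|3)=+1, (2|3)=-1; sign (−1)^1·+1^3·-1^9 = +1.
(a,b)_13: α=-5, u≡2; β=-4, v≡4 (mod 13); (2|13)=-1, (4|13)=+1; sign (−1)^0·-1^-4·+1^-5 = +1.
|Ram(-78, 2310)| = 4, even; anisotropic at {2, 5, 7, 11}.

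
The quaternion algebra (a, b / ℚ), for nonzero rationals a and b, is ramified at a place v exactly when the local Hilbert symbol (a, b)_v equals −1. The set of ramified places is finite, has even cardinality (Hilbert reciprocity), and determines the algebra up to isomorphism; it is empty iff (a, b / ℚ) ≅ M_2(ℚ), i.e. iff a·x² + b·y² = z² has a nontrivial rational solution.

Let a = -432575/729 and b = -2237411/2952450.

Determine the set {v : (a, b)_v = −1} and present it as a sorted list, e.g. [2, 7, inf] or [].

[11, inf]

Mod squares: a ≡ -143, b ≡ -22. Check v ∈ {∞, 2, 3, 5, 11, 13, 41}.
v=5: a=5^2·(≡3), b=5^-2·(≡3) mod 5; (3|5)=-1, (3|5)=-1; (−1)^{2·-2·2}·(-1)^-2·(-1)^2 = +1.
v=3: a=3^-6·(≡1), b=3^-10·(≡2) mod 3; (1|3)=+1, (2|3)=-1; (−1)^{-6·-10·1}·(+1)^-10·(-1)^-6 = +1.
v=∞: -143 < 0 and -22 < 0  ⇒  (a,b)_∞ = -1.
v=13: a=13^1·(≡5), b=13^0·(≡12) mod 13; (5|13)=-1, (12|13)=+1; (−1)^{1·0·6}·(-1)^0·(+1)^1 = +1.
v=11: a=11^3·(≡9), b=11^3·(≡4) mod 11; (9|11)=+1, (4|11)=+1; (−1)^{3·3·5}·(+1)^3·(+1)^3 = -1.
v=41: a=41^0·(≡21), b=41^2·(≡19) mod 41; (21|41)=+1, (19|41)=-1; (−1)^{0·2·20}·(+1)^2·(-1)^0 = +1.
v=2: v_2(a)=0, v_2(b)=-1; units ≡ 1, 5 (mod 8); ε·ε+αω+βω = 0·0+0·1+-1·0 ≡ 0  ⇒  (a,b)_2 = +1.
(-143, -22 / ℚ) ramifies at {11, ∞}: a division algebra.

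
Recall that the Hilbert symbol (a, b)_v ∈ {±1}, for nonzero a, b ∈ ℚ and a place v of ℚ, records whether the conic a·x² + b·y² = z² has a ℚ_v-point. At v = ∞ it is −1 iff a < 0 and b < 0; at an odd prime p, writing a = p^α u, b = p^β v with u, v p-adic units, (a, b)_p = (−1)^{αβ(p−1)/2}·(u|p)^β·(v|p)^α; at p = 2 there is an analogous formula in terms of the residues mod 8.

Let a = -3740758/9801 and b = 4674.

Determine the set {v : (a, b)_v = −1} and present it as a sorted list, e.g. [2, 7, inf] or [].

Mod squares: a ≡ -1558, b ≡ 4674. Check v ∈ {∞, 2, 3, 7, 11, 19, 41}.
v=11: a=11^-2·(≡3), b=11^0·(≡10) mod 11; (3|11)=+1, (10|11)=-1; (−1)^{-2·0·5}·(+1)^0·(-1)^-2 = +1.
v=19: a=19^1·(≡14), b=19^1·(≡18) mod 19; (14|19)=-1, (18|19)=-1; (−1)^{1·1·9}·(-1)^1·(-1)^1 = -1.
v=7: a=7^4·(≡3), b=7^0·(≡5) mod 7; (3|7)=-1, (5|7)=-1; (−1)^{4·0·3}·(-1)^0·(-1)^4 = +1.
v=∞: -1558 < 0 and 4674 > 0  ⇒  (a,b)_∞ = +1.
v=2: v_2(a)=1, v_2(b)=1; units ≡ 5, 1 (mod 8); ε·ε+αω+βω = 0·0+1·0+1·1 ≡ 1  ⇒  (a,b)_2 = -1.
v=3: a=3^-4·(≡2), b=3^1·(≡1) mod 3; (2|3)=-1, (1|3)=+1; (−1)^{-4·1·1}·(-1)^1·(+1)^-4 = -1.
v=41: a=41^1·(≡14), b=41^1·(≡32) mod 41; (14|41)=-1, (32|41)=+1; (−1)^{1·1·20}·(-1)^1·(+1)^1 = -1.
|Ram(-1558, 4674)| = 4, even; anisotropic at {2, 3, 19, 41}.

[2, 3, 19, 41]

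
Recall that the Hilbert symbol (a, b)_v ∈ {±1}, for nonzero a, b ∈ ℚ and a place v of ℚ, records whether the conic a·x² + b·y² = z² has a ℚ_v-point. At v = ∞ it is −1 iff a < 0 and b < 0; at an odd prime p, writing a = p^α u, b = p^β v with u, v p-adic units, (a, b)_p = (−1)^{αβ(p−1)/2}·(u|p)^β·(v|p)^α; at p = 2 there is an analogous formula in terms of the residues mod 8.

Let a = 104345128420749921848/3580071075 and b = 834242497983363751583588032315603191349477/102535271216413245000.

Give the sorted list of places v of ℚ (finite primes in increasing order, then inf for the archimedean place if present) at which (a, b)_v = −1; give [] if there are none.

[3, 11, 23, 37]

Mod squares: a ≡ 1190663034, b ≡ 986. Check v ∈ {∞, 2, 3, 5, 7, 11, 13, 17, 23, 29, 37, 41, 43, 47}.
v=41: a=41^2·(≡23), b=41^6·(≡18) mod 41; (23|41)=+1, (18|41)=+1; (−1)^{2·6·20}·(+1)^6·(+1)^2 = +1.
v=2: v_2(a)=3, v_2(b)=-3; units ≡ 5, 5 (mod 8); ε·ε+αω+βω = 0·0+3·1+-3·1 ≡ 0  ⇒  (a,b)_2 = +1.
v=5: a=5^-2·(≡1), b=5^-4·(≡1) mod 5; (1|5)=+1, (1|5)=+1; (−1)^{-2·-4·2}·(+1)^-4·(+1)^-2 = +1.
v=47: a=47^-2·(≡25), b=47^-4·(≡30) mod 47; (25|47)=+1, (30|47)=-1; (−1)^{-2·-4·23}·(+1)^-4·(-1)^-2 = +1.
v=29: a=29^1·(≡23), b=29^3·(≡4) mod 29; (23|29)=+1, (4|29)=+1; (−1)^{1·3·14}·(+1)^3·(+1)^1 = +1.
v=3: a=3^-3·(≡2), b=3^-6·(≡2) mod 3; (2|3)=-1, (2|3)=-1; (−1)^{-3·-6·1}·(-1)^-6·(-1)^-3 = -1.
v=7: a=7^-4·(≡2), b=7^-8·(≡5) mod 7; (2|7)=+1, (5|7)=-1; (−1)^{-4·-8·3}·(+1)^-8·(-1)^-4 = +1.
v=43: a=43^1·(≡16), b=43^2·(≡1) mod 43; (16|43)=+1, (1|43)=+1; (−1)^{1·2·21}·(+1)^2·(+1)^1 = +1.
v=37: a=37^3·(≡22), b=37^6·(≡6) mod 37; (22|37)=-1, (6|37)=-1; (−1)^{3·6·18}·(-1)^6·(-1)^3 = -1.
v=11: a=11^1·(≡5), b=11^2·(≡6) mod 11; (5|11)=+1, (6|11)=-1; (−1)^{1·2·5}·(+1)^2·(-1)^1 = -1.
v=17: a=17^1·(≡11), b=17^3·(≡7) mod 17; (11|17)=-1, (7|17)=-1; (−1)^{1·3·8}·(-1)^3·(-1)^1 = +1.
v=23: a=23^1·(≡6), b=23^2·(≡15) mod 23; (6|23)=+1, (15|23)=-1; (−1)^{1·2·11}·(+1)^2·(-1)^1 = -1.
v=∞: 1190663034 > 0 and 986 > 0  ⇒  (a,b)_∞ = +1.
v=13: a=13^4·(≡11), b=13^6·(≡2) mod 13; (11|13)=-1, (2|13)=-1; (−1)^{4·6·6}·(-1)^6·(-1)^4 = +1.
(1190663034, 986 / ℚ) ramifies at {3, 11, 23, 37}: a division algebra.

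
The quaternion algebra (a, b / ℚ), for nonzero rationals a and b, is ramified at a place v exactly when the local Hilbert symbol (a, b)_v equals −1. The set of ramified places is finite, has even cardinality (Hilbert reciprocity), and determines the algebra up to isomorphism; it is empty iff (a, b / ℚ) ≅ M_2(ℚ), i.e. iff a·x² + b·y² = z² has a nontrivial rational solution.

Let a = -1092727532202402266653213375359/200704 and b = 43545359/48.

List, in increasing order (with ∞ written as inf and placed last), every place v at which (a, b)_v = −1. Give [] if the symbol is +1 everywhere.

Mod squares: a ≡ -1728519, b ≡ 1079637. Check v ∈ {∞, 2, 3, 7, 11, 13, 19, 23, 31, 41, 47}.
v=31: a=31^6·(≡14), b=31^1·(≡1) mod 31; (14|31)=+1, (1|31)=+1; (−1)^{6·1·15}·(+1)^1·(+1)^6 = +1.
v=23: a=23^1·(≡7), b=23^0·(≡17) mod 23; (7|23)=-1, (17|23)=-1; (−1)^{1·0·11}·(-1)^0·(-1)^1 = -1.
v=41: a=41^1·(≡17), b=41^0·(≡23) mod 41; (17|41)=-1, (23|41)=+1; (−1)^{1·0·20}·(-1)^0·(+1)^1 = +1.
v=19: a=19^4·(≡17), b=19^1·(≡10) mod 19; (17|19)=+1, (10|19)=-1; (−1)^{4·1·9}·(+1)^1·(-1)^4 = +1.
v=47: a=47^3·(≡37), b=47^1·(≡33) mod 47; (37|47)=+1, (33|47)=-1; (−1)^{3·1·23}·(+1)^1·(-1)^3 = +1.
v=2: v_2(a)=-12, v_2(b)=-4; units ≡ 1, 5 (mod 8); ε·ε+αω+βω = 0·0+-12·1+-4·0 ≡ 0  ⇒  (a,b)_2 = +1.
v=13: a=13^3·(≡4), b=13^1·(≡7) mod 13; (4|13)=+1, (7|13)=-1; (−1)^{3·1·6}·(+1)^1·(-1)^3 = -1.
v=11: a=11^4·(≡10), b=11^2·(≡9) mod 11; (10|11)=-1, (9|11)=+1; (−1)^{4·2·5}·(-1)^2·(+1)^4 = +1.
v=3: a=3^1·(≡1), b=3^-1·(≡2) mod 3; (1|3)=+1, (2|3)=-1; (−1)^{1·-1·1}·(+1)^-1·(-1)^1 = +1.
v=∞: -1728519 < 0 and 1079637 > 0  ⇒  (a,b)_∞ = +1.
v=7: a=7^-2·(≡6), b=7^0·(≡3) mod 7; (6|7)=-1, (3|7)=-1; (−1)^{-2·0·3}·(-1)^0·(-1)^-2 = +1.
|Ram(-1728519, 1079637)| = 2, even; anisotropic at {13, 23}.

[13, 23]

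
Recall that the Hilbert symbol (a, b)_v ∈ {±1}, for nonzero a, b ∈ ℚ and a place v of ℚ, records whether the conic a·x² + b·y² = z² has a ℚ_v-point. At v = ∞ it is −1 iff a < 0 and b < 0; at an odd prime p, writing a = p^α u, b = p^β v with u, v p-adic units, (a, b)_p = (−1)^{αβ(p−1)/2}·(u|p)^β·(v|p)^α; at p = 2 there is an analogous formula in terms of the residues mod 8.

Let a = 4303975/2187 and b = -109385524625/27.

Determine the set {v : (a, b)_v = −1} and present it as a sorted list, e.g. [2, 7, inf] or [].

[3, 5, 13, 19]

(a, b) ≡ (516477, -268755) mod (ℚ^×)²; places V = {2, 3, 5, 13, 17, 19, 23, 41, ∞}.
(a,b)_3: α=-7, u≡1; β=-3, v≡1 (mod 3); (1|3)=+1, (1|3)=+1; sign (−1)^1·+1^-3·+1^-7 = -1.
(a,b)_5: α=2, u≡2; β=3, v≡4 (mod 5); (2|5)=-1, (4|5)=+1; sign (−1)^0·-1^3·+1^2 = -1.
(a,b)_19: α=1, u≡13; β=1, v≡18 (mod 19); (13|19)=-1, (18|19)=-1; sign (−1)^1·-1^1·-1^1 = -1.
(a,b)_41: α=1, u≡4; β=1, v≡21 (mod 41); (4|41)=+1, (21|41)=+1; sign (−1)^0·+1^1·+1^1 = +1.
(a,b)_23: α=0, u≡4; β=1, v≡21 (mod 23); (4|23)=+1, (21|23)=-1; sign (−1)^0·+1^1·-1^0 = +1.
(a,b)_2: α=0, β=0; u≡5, v≡5 (mod 8); ε(u)ε(v)=0·0, αω(v)=0·1, βω(u)=0·1; sum ≡ 0  ⇒  +1.
(a,b)_13: α=1, u≡10; β=2, v≡6 (mod 13); (10|13)=+1, (6|13)=-1; sign (−1)^0·+1^2·-1^1 = -1.
(a,b)_∞: sgn(516477)=+, sgn(-268755)=−, so +1.
(a,b)_17: α=1, u≡1; β=2, v≡13 (mod 17); (1|17)=+1, (13|17)=+1; sign (−1)^0·+1^2·+1^1 = +1.
|Ram(516477, -268755)| = 4, even; anisotropic at {3, 5, 13, 19}.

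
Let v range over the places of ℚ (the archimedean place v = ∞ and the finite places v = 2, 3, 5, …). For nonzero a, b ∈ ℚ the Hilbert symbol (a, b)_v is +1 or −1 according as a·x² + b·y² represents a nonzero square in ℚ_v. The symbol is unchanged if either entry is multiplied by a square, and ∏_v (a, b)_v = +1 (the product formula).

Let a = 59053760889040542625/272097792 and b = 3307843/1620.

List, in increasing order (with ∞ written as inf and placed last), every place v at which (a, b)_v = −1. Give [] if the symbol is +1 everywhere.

[11, 17]

(a, b) ≡ (2210, 935) mod (ℚ^×)²; places V = {2, 3, 5, 7, 11, 13, 17, 19, ∞}.
(a,b)_11: α=4, u≡6; β=1, v≡2 (mod 11); (6|11)=-1, (2|11)=-1; sign (−1)^0·-1^1·-1^4 = -1.
(a,b)_5: α=3, u≡3; β=-1, v≡2 (mod 5); (3|5)=-1, (2|5)=-1; sign (−1)^0·-1^-1·-1^3 = +1.
(a,b)_7: α=2, u≡5; β=2, v≡2 (mod 7); (5|7)=-1, (2|7)=+1; sign (−1)^0·-1^2·+1^2 = +1.
(a,b)_3: α=-12, u≡2; β=-4, v≡2 (mod 3); (2|3)=-1, (2|3)=-1; sign (−1)^0·-1^-4·-1^-12 = +1.
(a,b)_19: α=2, u≡5; β=2, v≡1 (mod 19); (5|19)=+1, (1|19)=+1; sign (−1)^0·+1^2·+1^2 = +1.
(a,b)_17: α=3, u≡11; β=1, v≡13 (mod 17); (11|17)=-1, (13|17)=+1; sign (−1)^0·-1^1·+1^3 = -1.
(a,b)_13: α=5, u≡1; β=0, v≡4 (mod 13); (1|13)=+1, (4|13)=+1; sign (−1)^0·+1^0·+1^5 = +1.
(a,b)_∞: sgn(2210)=+, sgn(935)=+, so +1.
(a,b)_2: α=-9, β=-2; u≡1, v≡7 (mod 8); ε(u)ε(v)=0·1, αω(v)=-9·0, βω(u)=-2·0; sum ≡ 0  ⇒  +1.
(2210, 935 / ℚ) ramifies at {11, 17}: a division algebra.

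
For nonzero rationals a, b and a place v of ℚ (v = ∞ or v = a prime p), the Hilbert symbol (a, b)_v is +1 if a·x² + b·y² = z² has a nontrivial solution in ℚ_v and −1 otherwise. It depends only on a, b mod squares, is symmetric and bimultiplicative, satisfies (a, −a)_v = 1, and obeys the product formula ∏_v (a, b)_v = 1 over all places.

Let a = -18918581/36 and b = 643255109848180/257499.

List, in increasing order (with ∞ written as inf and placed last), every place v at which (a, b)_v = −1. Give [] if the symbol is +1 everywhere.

[2, 11, 23, 37, 47, 53]

Mod squares: a ≡ -18918581, b ≡ 6321273695. Check v ∈ {∞, 2, 3, 5, 11, 17, 23, 29, 37, 43, 47, 53}.
v=43: a=43^1·(≡11), b=43^1·(≡19) mod 43; (11|43)=+1, (19|43)=-1; (−1)^{1·1·21}·(+1)^1·(-1)^1 = +1.
v=37: a=37^1·(≡10), b=37^1·(≡15) mod 37; (10|37)=+1, (15|37)=-1; (−1)^{1·1·18}·(+1)^1·(-1)^1 = -1.
v=29: a=29^0·(≡13), b=29^1·(≡20) mod 29; (13|29)=+1, (20|29)=+1; (−1)^{0·1·14}·(+1)^1·(+1)^0 = +1.
v=∞: -18918581 < 0 and 6321273695 > 0  ⇒  (a,b)_∞ = +1.
v=2: v_2(a)=-2, v_2(b)=2; units ≡ 3, 7 (mod 8); ε·ε+αω+βω = 1·1+-2·0+2·1 ≡ 1  ⇒  (a,b)_2 = -1.
v=23: a=23^1·(≡9), b=23^4·(≡10) mod 23; (9|23)=+1, (10|23)=-1; (−1)^{1·4·11}·(+1)^4·(-1)^1 = -1.
v=3: a=3^-2·(≡1), b=3^-4·(≡2) mod 3; (1|3)=+1, (2|3)=-1; (−1)^{-2·-4·1}·(+1)^-4·(-1)^-2 = +1.
v=17: a=17^0·(≡11), b=17^-2·(≡13) mod 17; (11|17)=-1, (13|17)=+1; (−1)^{0·-2·8}·(-1)^-2·(+1)^0 = +1.
v=5: a=5^0·(≡4), b=5^1·(≡4) mod 5; (4|5)=+1, (4|5)=+1; (−1)^{0·1·2}·(+1)^1·(+1)^0 = +1.
v=53: a=53^0·(≡51), b=53^1·(≡41) mod 53; (51|53)=-1, (41|53)=-1; (−1)^{0·1·26}·(-1)^1·(-1)^0 = -1.
v=47: a=47^1·(≡27), b=47^1·(≡3) mod 47; (27|47)=+1, (3|47)=+1; (−1)^{1·1·23}·(+1)^1·(+1)^1 = -1.
v=11: a=11^1·(≡4), b=11^-1·(≡5) mod 11; (4|11)=+1, (5|11)=+1; (−1)^{1·-1·5}·(+1)^-1·(+1)^1 = -1.
(-18918581, 6321273695 / ℚ) ramifies at {2, 11, 23, 37, 47, 53}: a division algebra.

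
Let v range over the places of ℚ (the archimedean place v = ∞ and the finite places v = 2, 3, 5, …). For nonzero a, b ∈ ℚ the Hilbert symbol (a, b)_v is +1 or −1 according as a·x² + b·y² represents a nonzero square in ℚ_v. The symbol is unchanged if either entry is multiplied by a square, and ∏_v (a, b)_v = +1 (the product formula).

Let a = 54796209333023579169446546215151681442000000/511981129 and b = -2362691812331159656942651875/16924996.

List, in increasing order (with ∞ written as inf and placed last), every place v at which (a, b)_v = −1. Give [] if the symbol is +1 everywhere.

Mod squares: a ≡ 99138, b ≡ -3243. Check v ∈ {∞, 2, 3, 5, 7, 11, 13, 17, 23, 29, 31, 41, 47}.
v=13: a=13^7·(≡2), b=13^4·(≡7) mod 13; (2|13)=-1, (7|13)=-1; (−1)^{7·4·6}·(-1)^4·(-1)^7 = -1.
v=17: a=17^-2·(≡3), b=17^-2·(≡1) mod 17; (3|17)=-1, (1|17)=+1; (−1)^{-2·-2·8}·(-1)^-2·(+1)^-2 = +1.
v=29: a=29^4·(≡28), b=29^4·(≡20) mod 29; (28|29)=+1, (20|29)=+1; (−1)^{4·4·14}·(+1)^4·(+1)^4 = +1.
v=2: v_2(a)=7, v_2(b)=-2; units ≡ 1, 5 (mod 8); ε·ε+αω+βω = 0·0+7·1+-2·0 ≡ 1  ⇒  (a,b)_2 = -1.
v=23: a=23^2·(≡8), b=23^1·(≡22) mod 23; (8|23)=+1, (22|23)=-1; (−1)^{2·1·11}·(+1)^1·(-1)^2 = +1.
v=41: a=41^3·(≡4), b=41^2·(≡39) mod 41; (4|41)=+1, (39|41)=+1; (−1)^{3·2·20}·(+1)^2·(+1)^3 = +1.
v=7: a=7^6·(≡1), b=7^2·(≡5) mod 7; (1|7)=+1, (5|7)=-1; (−1)^{6·2·3}·(+1)^2·(-1)^6 = +1.
v=3: a=3^7·(≡1), b=3^7·(≡2) mod 3; (1|3)=+1, (2|3)=-1; (−1)^{7·7·1}·(+1)^7·(-1)^7 = +1.
v=31: a=31^3·(≡14), b=31^2·(≡6) mod 31; (14|31)=+1, (6|31)=-1; (−1)^{3·2·15}·(+1)^2·(-1)^3 = -1.
v=11: a=11^-6·(≡6), b=11^-4·(≡6) mod 11; (6|11)=-1, (6|11)=-1; (−1)^{-6·-4·5}·(-1)^-4·(-1)^-6 = +1.
v=∞: 99138 > 0 and -3243 < 0  ⇒  (a,b)_∞ = +1.
v=5: a=5^6·(≡2), b=5^4·(≡2) mod 5; (2|5)=-1, (2|5)=-1; (−1)^{6·4·2}·(-1)^4·(-1)^6 = +1.
v=47: a=47^2·(≡33), b=47^1·(≡6) mod 47; (33|47)=-1, (6|47)=+1; (−1)^{2·1·23}·(-1)^1·(+1)^2 = -1.
|Ram(99138, -3243)| = 4, even; anisotropic at {2, 13, 31, 47}.

[2, 13, 31, 47]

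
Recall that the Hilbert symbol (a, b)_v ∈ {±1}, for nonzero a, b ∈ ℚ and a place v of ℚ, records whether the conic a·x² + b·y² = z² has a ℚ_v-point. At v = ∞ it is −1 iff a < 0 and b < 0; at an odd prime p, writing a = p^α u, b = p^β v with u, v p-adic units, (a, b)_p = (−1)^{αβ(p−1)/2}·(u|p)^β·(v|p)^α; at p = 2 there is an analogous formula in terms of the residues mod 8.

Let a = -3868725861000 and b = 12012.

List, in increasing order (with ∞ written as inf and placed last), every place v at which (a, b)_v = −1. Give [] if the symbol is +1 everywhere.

Mod squares: a ≡ -4290, b ≡ 3003. Check v ∈ {∞, 2, 3, 5, 7, 11, 13}.
v=13: a=13^3·(≡11), b=13^1·(≡1) mod 13; (11|13)=-1, (1|13)=+1; (−1)^{3·1·6}·(-1)^1·(+1)^3 = -1.
v=∞: -4290 < 0 and 3003 > 0  ⇒  (a,b)_∞ = +1.
v=3: a=3^3·(≡1), b=3^1·(≡2) mod 3; (1|3)=+1, (2|3)=-1; (−1)^{3·1·1}·(+1)^1·(-1)^3 = +1.
v=5: a=5^3·(≡2), b=5^0·(≡2) mod 5; (2|5)=-1, (2|5)=-1; (−1)^{3·0·2}·(-1)^0·(-1)^3 = -1.
v=11: a=11^3·(≡2), b=11^1·(≡3) mod 11; (2|11)=-1, (3|11)=+1; (−1)^{3·1·5}·(-1)^1·(+1)^3 = +1.
v=7: a=7^2·(≡1), b=7^1·(≡1) mod 7; (1|7)=+1, (1|7)=+1; (−1)^{2·1·3}·(+1)^1·(+1)^2 = +1.
v=2: v_2(a)=3, v_2(b)=2; units ≡ 7, 3 (mod 8); ε·ε+αω+βω = 1·1+3·1+2·0 ≡ 0  ⇒  (a,b)_2 = +1.
Ram(-4290, 3003) = {5, 13}; no ℚ_5-point on the conic.

[5, 13]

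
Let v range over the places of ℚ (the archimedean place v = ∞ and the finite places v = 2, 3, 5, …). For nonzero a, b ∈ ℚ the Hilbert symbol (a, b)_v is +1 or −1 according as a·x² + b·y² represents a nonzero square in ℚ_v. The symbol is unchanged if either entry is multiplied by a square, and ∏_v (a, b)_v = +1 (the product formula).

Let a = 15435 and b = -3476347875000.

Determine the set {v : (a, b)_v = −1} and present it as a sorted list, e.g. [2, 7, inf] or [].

[2, 11]

Mod squares: a ≡ 35, b ≡ -286. Check v ∈ {∞, 2, 3, 5, 7, 11, 13}.
v=2: v_2(a)=0, v_2(b)=3; units ≡ 3, 1 (mod 8); ε·ε+αω+βω = 1·0+0·0+3·1 ≡ 1  ⇒  (a,b)_2 = -1.
v=∞: 35 > 0 and -286 < 0  ⇒  (a,b)_∞ = +1.
v=5: a=5^1·(≡2), b=5^6·(≡1) mod 5; (2|5)=-1, (1|5)=+1; (−1)^{1·6·2}·(-1)^6·(+1)^1 = +1.
v=13: a=13^0·(≡4), b=13^1·(≡10) mod 13; (4|13)=+1, (10|13)=+1; (−1)^{0·1·6}·(+1)^1·(+1)^0 = +1.
v=7: a=7^3·(≡3), b=7^4·(≡2) mod 7; (3|7)=-1, (2|7)=+1; (−1)^{3·4·3}·(-1)^4·(+1)^3 = +1.
v=3: a=3^2·(≡2), b=3^4·(≡2) mod 3; (2|3)=-1, (2|3)=-1; (−1)^{2·4·1}·(-1)^4·(-1)^2 = +1.
v=11: a=11^0·(≡2), b=11^1·(≡8) mod 11; (2|11)=-1, (8|11)=-1; (−1)^{0·1·5}·(-1)^1·(-1)^0 = -1.
|Ram(35, -286)| = 2, even; anisotropic at {2, 11}.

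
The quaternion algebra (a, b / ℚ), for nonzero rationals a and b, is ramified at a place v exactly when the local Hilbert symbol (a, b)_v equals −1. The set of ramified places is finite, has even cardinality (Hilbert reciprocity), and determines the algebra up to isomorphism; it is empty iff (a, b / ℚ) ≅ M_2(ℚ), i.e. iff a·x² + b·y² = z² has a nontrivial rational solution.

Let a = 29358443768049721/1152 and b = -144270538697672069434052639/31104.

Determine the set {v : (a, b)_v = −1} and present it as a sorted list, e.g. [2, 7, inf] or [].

Mod squares: a ≡ 962, b ≡ -212106. Check v ∈ {∞, 2, 3, 13, 17, 23, 29, 37, 53}.
v=∞: 962 > 0 and -212106 < 0  ⇒  (a,b)_∞ = +1.
v=17: a=17^2·(≡12), b=17^4·(≡3) mod 17; (12|17)=-1, (3|17)=-1; (−1)^{2·4·8}·(-1)^4·(-1)^2 = +1.
v=3: a=3^-2·(≡2), b=3^-5·(≡2) mod 3; (2|3)=-1, (2|3)=-1; (−1)^{-2·-5·1}·(-1)^-5·(-1)^-2 = -1.
v=2: v_2(a)=-7, v_2(b)=-7; units ≡ 1, 3 (mod 8); ε·ε+αω+βω = 0·1+-7·1+-7·0 ≡ 1  ⇒  (a,b)_2 = -1.
v=29: a=29^2·(≡22), b=29^3·(≡16) mod 29; (22|29)=+1, (16|29)=+1; (−1)^{2·3·14}·(+1)^3·(+1)^2 = +1.
v=13: a=13^3·(≡1), b=13^4·(≡11) mod 13; (1|13)=+1, (11|13)=-1; (−1)^{3·4·6}·(+1)^4·(-1)^3 = -1.
v=53: a=53^2·(≡50), b=53^3·(≡48) mod 53; (50|53)=-1, (48|53)=-1; (−1)^{2·3·26}·(-1)^3·(-1)^2 = -1.
v=23: a=23^2·(≡15), b=23^3·(≡1) mod 23; (15|23)=-1, (1|23)=+1; (−1)^{2·3·11}·(-1)^3·(+1)^2 = -1.
v=37: a=37^1·(≡7), b=37^2·(≡2) mod 37; (7|37)=+1, (2|37)=-1; (−1)^{1·2·18}·(+1)^2·(-1)^1 = -1.
|Ram(962, -212106)| = 6, even; anisotropic at {2, 3, 13, 23, 37, 53}.

[2, 3, 13, 23, 37, 53]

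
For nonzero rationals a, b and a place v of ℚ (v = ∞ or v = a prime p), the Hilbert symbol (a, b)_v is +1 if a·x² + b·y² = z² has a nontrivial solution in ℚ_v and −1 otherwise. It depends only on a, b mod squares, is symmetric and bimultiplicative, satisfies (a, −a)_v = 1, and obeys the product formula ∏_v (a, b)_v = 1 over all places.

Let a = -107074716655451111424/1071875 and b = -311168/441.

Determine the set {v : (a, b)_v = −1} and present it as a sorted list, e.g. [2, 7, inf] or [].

(a, b) ≡ (-19635, -4862) mod (ℚ^×)²; places V = {2, 3, 5, 7, 11, 13, 17, ∞}.
(a,b)_2: α=18, β=7; u≡5, v≡1 (mod 8); ε(u)ε(v)=0·0, αω(v)=18·0, βω(u)=7·1; sum ≡ 1  ⇒  -1.
(a,b)_13: α=4, u≡2; β=1, v≡3 (mod 13); (2|13)=-1, (3|13)=+1; sign (−1)^0·-1^1·+1^4 = -1.
(a,b)_7: α=-3, u≡1; β=-2, v≡5 (mod 7); (1|7)=+1, (5|7)=-1; sign (−1)^0·+1^-2·-1^-3 = -1.
(a,b)_11: α=3, u≡6; β=1, v≡4 (mod 11); (6|11)=-1, (4|11)=+1; sign (−1)^1·-1^1·+1^3 = +1.
(a,b)_3: α=7, u≡1; β=-2, v≡1 (mod 3); (1|3)=+1, (1|3)=+1; sign (−1)^0·+1^-2·+1^7 = +1.
(a,b)_5: α=-5, u≡2; β=0, v≡2 (mod 5); (2|5)=-1, (2|5)=-1; sign (−1)^0·-1^0·-1^-5 = -1.
(a,b)_17: α=3, u≡15; β=1, v≡12 (mod 17); (15|17)=+1, (12|17)=-1; sign (−1)^0·+1^1·-1^3 = -1.
(a,b)_∞: sgn(-19635)=−, sgn(-4862)=−, so -1.
|Ram(-19635, -4862)| = 6, even; anisotropic at {2, 5, 7, 13, 17, ∞}.

[2, 5, 7, 13, 17, inf]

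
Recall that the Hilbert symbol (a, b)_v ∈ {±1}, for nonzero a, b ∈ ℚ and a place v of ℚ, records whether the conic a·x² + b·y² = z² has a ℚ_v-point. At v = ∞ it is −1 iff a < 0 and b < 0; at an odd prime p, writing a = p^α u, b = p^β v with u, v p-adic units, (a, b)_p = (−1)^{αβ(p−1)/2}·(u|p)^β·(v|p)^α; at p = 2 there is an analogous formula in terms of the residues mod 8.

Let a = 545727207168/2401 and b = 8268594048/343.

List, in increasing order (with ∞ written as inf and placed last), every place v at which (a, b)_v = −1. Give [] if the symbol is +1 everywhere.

(a, b) ≡ (143, 546) mod (ℚ^×)²; places V = {2, 3, 7, 11, 13, ∞}.
(a,b)_11: α=3, u≡2; β=2, v≡6 (mod 11); (2|11)=-1, (6|11)=-1; sign (−1)^0·-1^2·-1^3 = -1.
(a,b)_3: α=6, u≡2; β=5, v≡2 (mod 3); (2|3)=-1, (2|3)=-1; sign (−1)^0·-1^5·-1^6 = -1.
(a,b)_7: α=-4, u≡3; β=-3, v≡1 (mod 7); (3|7)=-1, (1|7)=+1; sign (−1)^0·-1^-3·+1^-4 = -1.
(a,b)_∞: sgn(143)=+, sgn(546)=+, so +1.
(a,b)_2: α=8, β=7; u≡7, v≡1 (mod 8); ε(u)ε(v)=1·0, αω(v)=8·0, βω(u)=7·0; sum ≡ 0  ⇒  +1.
(a,b)_13: α=3, u≡5; β=3, v≡9 (mod 13); (5|13)=-1, (9|13)=+1; sign (−1)^0·-1^3·+1^3 = -1.
(143, 546 / ℚ) ramifies at {3, 7, 11, 13}: a division algebra.

[3, 7, 11, 13]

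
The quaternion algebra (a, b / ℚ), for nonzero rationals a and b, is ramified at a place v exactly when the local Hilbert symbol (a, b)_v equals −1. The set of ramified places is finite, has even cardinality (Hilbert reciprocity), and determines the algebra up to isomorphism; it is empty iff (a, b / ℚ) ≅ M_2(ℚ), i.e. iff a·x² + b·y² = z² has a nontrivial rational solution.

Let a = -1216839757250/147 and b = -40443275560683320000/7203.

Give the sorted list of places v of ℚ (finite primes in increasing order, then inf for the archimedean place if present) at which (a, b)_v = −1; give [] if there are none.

[3, 13, 17, inf]

(a, b) ≡ (-6630, -969) mod (ℚ^×)²; places V = {2, 3, 5, 7, 13, 17, 19, 29, ∞}.
(a,b)_3: α=-1, u≡1; β=-1, v≡1 (mod 3); (1|3)=+1, (1|3)=+1; sign (−1)^1·+1^-1·+1^-1 = -1.
(a,b)_29: α=0, u≡10; β=2, v≡11 (mod 29); (10|29)=-1, (11|29)=-1; sign (−1)^0·-1^2·-1^0 = +1.
(a,b)_7: α=-2, u≡3; β=-4, v≡1 (mod 7); (3|7)=-1, (1|7)=+1; sign (−1)^0·-1^-4·+1^-2 = +1.
(a,b)_2: α=1, β=6; u≡5, v≡7 (mod 8); ε(u)ε(v)=0·1, αω(v)=1·0, βω(u)=6·1; sum ≡ 0  ⇒  +1.
(a,b)_5: α=3, u≡1; β=4, v≡1 (mod 5); (1|5)=+1, (1|5)=+1; sign (−1)^0·+1^4·+1^3 = +1.
(a,b)_13: α=3, u≡12; β=4, v≡7 (mod 13); (12|13)=+1, (7|13)=-1; sign (−1)^0·+1^4·-1^3 = -1.
(a,b)_17: α=1, u≡9; β=1, v≡10 (mod 17); (9|17)=+1, (10|17)=-1; sign (−1)^0·+1^1·-1^1 = -1.
(a,b)_∞: sgn(-6630)=−, sgn(-969)=−, so -1.
(a,b)_19: α=4, u≡16; β=5, v≡5 (mod 19); (16|19)=+1, (5|19)=+1; sign (−1)^0·+1^5·+1^4 = +1.
(-6630, -969 / ℚ) ramifies at {3, 13, 17, ∞}: a division algebra.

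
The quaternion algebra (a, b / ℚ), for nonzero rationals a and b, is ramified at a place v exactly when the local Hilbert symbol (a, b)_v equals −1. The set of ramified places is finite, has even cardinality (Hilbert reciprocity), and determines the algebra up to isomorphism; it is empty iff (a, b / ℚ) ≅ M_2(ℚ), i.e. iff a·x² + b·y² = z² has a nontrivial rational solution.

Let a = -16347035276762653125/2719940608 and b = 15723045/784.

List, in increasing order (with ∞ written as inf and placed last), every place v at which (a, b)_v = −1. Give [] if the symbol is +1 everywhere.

[5, 31]

Mod squares: a ≡ -35, b ≡ 6045. Check v ∈ {∞, 2, 3, 5, 7, 11, 13, 17, 23, 31}.
v=3: a=3^6·(≡1), b=3^3·(≡2) mod 3; (1|3)=+1, (2|3)=-1; (−1)^{6·3·1}·(+1)^3·(-1)^6 = +1.
v=5: a=5^5·(≡2), b=5^1·(≡1) mod 5; (2|5)=-1, (1|5)=+1; (−1)^{5·1·2}·(-1)^1·(+1)^5 = -1.
v=31: a=31^2·(≡13), b=31^1·(≡28) mod 31; (13|31)=-1, (28|31)=+1; (−1)^{2·1·15}·(-1)^1·(+1)^2 = -1.
v=17: a=17^4·(≡1), b=17^2·(≡11) mod 17; (1|17)=+1, (11|17)=-1; (−1)^{4·2·8}·(+1)^2·(-1)^4 = +1.
v=11: a=11^-2·(≡9), b=11^0·(≡10) mod 11; (9|11)=+1, (10|11)=-1; (−1)^{-2·0·5}·(+1)^0·(-1)^-2 = +1.
v=∞: -35 < 0 and 6045 > 0  ⇒  (a,b)_∞ = +1.
v=23: a=23^2·(≡17), b=23^0·(≡19) mod 23; (17|23)=-1, (19|23)=-1; (−1)^{2·0·11}·(-1)^0·(-1)^2 = +1.
v=2: v_2(a)=-16, v_2(b)=-4; units ≡ 5, 5 (mod 8); ε·ε+αω+βω = 0·0+-16·1+-4·1 ≡ 0  ⇒  (a,b)_2 = +1.
v=13: a=13^2·(≡10), b=13^1·(≡9) mod 13; (10|13)=+1, (9|13)=+1; (−1)^{2·1·6}·(+1)^1·(+1)^2 = +1.
v=7: a=7^-3·(≡4), b=7^-2·(≡1) mod 7; (4|7)=+1, (1|7)=+1; (−1)^{-3·-2·3}·(+1)^-2·(+1)^-3 = +1.
Ram(-35, 6045) = {5, 31}; no ℚ_5-point on the conic.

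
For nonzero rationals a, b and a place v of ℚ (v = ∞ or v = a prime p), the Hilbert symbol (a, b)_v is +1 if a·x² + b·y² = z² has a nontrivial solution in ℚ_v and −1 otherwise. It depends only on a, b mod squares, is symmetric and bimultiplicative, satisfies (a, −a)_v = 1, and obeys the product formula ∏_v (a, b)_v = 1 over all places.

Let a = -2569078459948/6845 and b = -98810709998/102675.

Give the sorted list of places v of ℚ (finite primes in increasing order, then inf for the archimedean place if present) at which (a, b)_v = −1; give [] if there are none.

[13, inf]

(a, b) ≡ (-3335, -52026) mod (ℚ^×)²; places V = {2, 3, 5, 7, 11, 13, 23, 29, 31, 37, ∞}.
(a,b)_7: α=2, u≡4; β=2, v≡5 (mod 7); (4|7)=+1, (5|7)=-1; sign (−1)^0·+1^2·-1^2 = +1.
(a,b)_5: α=-1, u≡3; β=-2, v≡1 (mod 5); (3|5)=-1, (1|5)=+1; sign (−1)^0·-1^-2·+1^-1 = +1.
(a,b)_13: α=2, u≡6; β=1, v≡8 (mod 13); (6|13)=-1, (8|13)=-1; sign (−1)^0·-1^1·-1^2 = -1.
(a,b)_29: α=1, u≡24; β=1, v≡13 (mod 29); (24|29)=+1, (13|29)=+1; sign (−1)^0·+1^1·+1^1 = +1.
(a,b)_23: α=1, u≡12; β=1, v≡11 (mod 23); (12|23)=+1, (11|23)=-1; sign (−1)^1·+1^1·-1^1 = +1.
(a,b)_∞: sgn(-3335)=−, sgn(-52026)=−, so -1.
(a,b)_37: α=-2, u≡18; β=-2, v≡12 (mod 37); (18|37)=-1, (12|37)=+1; sign (−1)^0·-1^-2·+1^-2 = +1.
(a,b)_2: α=2, β=1; u≡1, v≡3 (mod 8); ε(u)ε(v)=0·1, αω(v)=2·1, βω(u)=1·0; sum ≡ 0  ⇒  +1.
(a,b)_31: α=2, u≡27; β=2, v≡17 (mod 31); (27|31)=-1, (17|31)=-1; sign (−1)^0·-1^2·-1^2 = +1.
(a,b)_3: α=0, u≡1; β=-1, v≡1 (mod 3); (1|3)=+1, (1|3)=+1; sign (−1)^0·+1^-1·+1^0 = +1.
(a,b)_11: α=2, u≡5; β=2, v≡1 (mod 11); (5|11)=+1, (1|11)=+1; sign (−1)^0·+1^2·+1^2 = +1.
Ram(-3335, -52026) = {13, ∞}; no ℚ_13-point on the conic.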